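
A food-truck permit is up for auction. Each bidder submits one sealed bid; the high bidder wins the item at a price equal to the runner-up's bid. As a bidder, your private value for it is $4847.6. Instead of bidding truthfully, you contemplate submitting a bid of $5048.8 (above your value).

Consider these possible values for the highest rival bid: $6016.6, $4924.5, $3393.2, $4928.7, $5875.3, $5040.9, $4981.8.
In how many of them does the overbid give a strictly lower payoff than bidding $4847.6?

The deviation hurts exactly when the highest competing bid lies strictly between $4847.6 and $5048.8 — overbidding then wins at a price above your value.
$6016.6: above both → same outcome either way.
$4924.5: inside the interval → strictly worse (loss $76.9).
$3393.2: below both → same outcome either way.
$4928.7: inside the interval → strictly worse (loss $81.1).
$5875.3: above both → same outcome either way.
$5040.9: inside the interval → strictly worse (loss $193.3).
$4981.8: inside the interval → strictly worse (loss $134.2).
Count: 4.

4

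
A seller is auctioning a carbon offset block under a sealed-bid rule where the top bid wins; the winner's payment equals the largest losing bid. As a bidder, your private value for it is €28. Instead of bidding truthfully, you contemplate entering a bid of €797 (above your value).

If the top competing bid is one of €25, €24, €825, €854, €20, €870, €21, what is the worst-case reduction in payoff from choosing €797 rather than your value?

€25: same outcome either way → loss €0.
€24: same outcome either way → loss €0.
€825: same outcome either way → loss €0.
€854: same outcome either way → loss €0.
€20: same outcome either way → loss €0.
€870: same outcome either way → loss €0.
€21: same outcome either way → loss €0.
Maximum loss: €0.

€0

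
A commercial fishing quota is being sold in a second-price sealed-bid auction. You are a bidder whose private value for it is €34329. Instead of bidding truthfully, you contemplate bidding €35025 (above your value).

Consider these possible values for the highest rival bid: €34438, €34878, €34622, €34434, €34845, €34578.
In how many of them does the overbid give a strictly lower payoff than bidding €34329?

6

The deviation hurts exactly when the highest competing bid lies strictly between €34329 and €35025 — overbidding then wins at a price above your value.
€34438: inside the interval → strictly worse (loss €109).
€34878: inside the interval → strictly worse (loss €549).
€34622: inside the interval → strictly worse (loss €293).
€34434: inside the interval → strictly worse (loss €105).
€34845: inside the interval → strictly worse (loss €516).
€34578: inside the interval → strictly worse (loss €249).
Count: 6.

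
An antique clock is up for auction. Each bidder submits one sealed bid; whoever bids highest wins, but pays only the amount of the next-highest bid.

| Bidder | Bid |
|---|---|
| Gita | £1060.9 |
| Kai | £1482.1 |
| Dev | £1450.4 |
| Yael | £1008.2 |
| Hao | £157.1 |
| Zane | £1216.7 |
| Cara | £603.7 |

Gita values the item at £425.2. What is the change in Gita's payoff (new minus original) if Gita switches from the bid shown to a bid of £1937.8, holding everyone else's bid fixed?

The highest bid among the other bidders is £1482.1; Gita's bid doesn't change that.
Original bid £1060.9: Gita is not highest (top rival bid is £1482.1); payoff £0.
Alternative bid £1937.8: Gita is highest, pays the top rival bid £1482.1; payoff £425.2 − £1482.1 = −£1056.9.
Change in payoff = −£1056.9 − (£0) = −£1056.9.

−£1056.9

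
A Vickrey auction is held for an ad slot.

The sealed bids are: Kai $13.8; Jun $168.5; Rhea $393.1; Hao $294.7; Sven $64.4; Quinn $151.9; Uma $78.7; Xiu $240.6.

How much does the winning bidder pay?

Highest bid: Rhea at $393.1, so Rhea wins.
Second-highest bid: Hao at $294.7 — that is the price the winner pays.

$294.7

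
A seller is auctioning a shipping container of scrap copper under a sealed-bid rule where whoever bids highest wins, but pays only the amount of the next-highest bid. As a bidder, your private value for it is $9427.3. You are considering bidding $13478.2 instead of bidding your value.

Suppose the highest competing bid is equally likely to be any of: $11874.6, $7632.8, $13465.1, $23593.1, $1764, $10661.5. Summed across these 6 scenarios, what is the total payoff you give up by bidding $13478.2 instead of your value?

The deviation costs you only when the competing bid falls strictly between $9427.3 and $13478.2; elsewhere both bids give the same outcome.
$11874.6: truthful payoff $0, deviation payoff −$2447.3 → loss $2447.3.
$7632.8: outcomes coincide → loss $0.
$13465.1: truthful payoff $0, deviation payoff −$4037.8 → loss $4037.8.
$23593.1: outcomes coincide → loss $0.
$1764: outcomes coincide → loss $0.
$10661.5: truthful payoff $0, deviation payoff −$1234.2 → loss $1234.2.
Total loss = $2447.3 + $4037.8 + $1234.2 = $7719.3.
In a second-price auction your bid sets only whether you win, not what you pay, so bidding your true value is weakly dominant.

$7719.3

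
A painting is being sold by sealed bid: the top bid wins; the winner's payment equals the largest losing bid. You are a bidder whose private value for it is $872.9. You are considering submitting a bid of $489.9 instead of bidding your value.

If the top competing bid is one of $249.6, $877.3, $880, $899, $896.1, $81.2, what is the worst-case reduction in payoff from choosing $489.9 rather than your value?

$249.6: same outcome either way → loss $0.
$877.3: same outcome either way → loss $0.
$880: same outcome either way → loss $0.
$899: same outcome either way → loss $0.
$896.1: same outcome either way → loss $0.
$81.2: same outcome either way → loss $0.
Maximum loss: $0.

$0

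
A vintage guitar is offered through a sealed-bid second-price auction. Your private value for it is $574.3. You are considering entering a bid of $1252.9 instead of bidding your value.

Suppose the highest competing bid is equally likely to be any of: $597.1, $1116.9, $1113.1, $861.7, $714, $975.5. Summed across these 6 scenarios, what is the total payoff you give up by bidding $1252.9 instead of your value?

$1932.5

The deviation costs you only when the competing bid falls strictly between $574.3 and $1252.9; elsewhere both bids give the same outcome.
$597.1: truthful payoff $0, deviation payoff −$22.8 → loss $22.8.
$1116.9: truthful payoff $0, deviation payoff −$542.6 → loss $542.6.
$1113.1: truthful payoff $0, deviation payoff −$538.8 → loss $538.8.
$861.7: truthful payoff $0, deviation payoff −$287.4 → loss $287.4.
$714: truthful payoff $0, deviation payoff −$139.7 → loss $139.7.
$975.5: truthful payoff $0, deviation payoff −$401.2 → loss $401.2.
Total loss = $22.8 + $542.6 + $538.8 + $287.4 + $139.7 + $401.2 = $1932.5.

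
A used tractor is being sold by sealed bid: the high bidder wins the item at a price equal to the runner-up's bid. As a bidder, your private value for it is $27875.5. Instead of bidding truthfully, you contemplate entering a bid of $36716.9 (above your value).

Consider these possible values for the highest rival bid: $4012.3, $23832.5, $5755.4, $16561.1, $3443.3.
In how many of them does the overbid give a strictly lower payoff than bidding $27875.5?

0

The deviation hurts exactly when the highest competing bid lies strictly between $27875.5 and $36716.9 — overbidding then wins at a price above your value.
$4012.3: below both → same outcome either way.
$23832.5: below both → same outcome either way.
$5755.4: below both → same outcome either way.
$16561.1: below both → same outcome either way.
$3443.3: below both → same outcome either way.
Count: 0.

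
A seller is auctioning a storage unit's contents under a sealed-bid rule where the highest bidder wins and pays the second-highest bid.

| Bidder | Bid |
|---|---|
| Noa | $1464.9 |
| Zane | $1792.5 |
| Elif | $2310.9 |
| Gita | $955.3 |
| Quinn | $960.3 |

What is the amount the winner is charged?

Highest bid: Elif at $2310.9, so Elif wins.
Second-highest bid: Zane at $1792.5 — that is the price the winner pays.

$1792.5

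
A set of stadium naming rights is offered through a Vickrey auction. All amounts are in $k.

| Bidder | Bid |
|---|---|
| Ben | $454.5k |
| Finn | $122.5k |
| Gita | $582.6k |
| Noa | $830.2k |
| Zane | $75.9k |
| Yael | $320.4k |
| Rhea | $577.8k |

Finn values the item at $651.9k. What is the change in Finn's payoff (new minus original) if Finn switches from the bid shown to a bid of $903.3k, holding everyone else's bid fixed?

The highest bid among the other bidders is $830.2k; Finn's bid doesn't change that.
Original bid $122.5k: Finn is not highest (top rival bid is $830.2k); payoff $0k.
Alternative bid $903.3k: Finn is highest, pays the top rival bid $830.2k; payoff $651.9k − $830.2k = −$178.3k.
Change in payoff = −$178.3k − ($0k) = −$178.3k.

−$178.3k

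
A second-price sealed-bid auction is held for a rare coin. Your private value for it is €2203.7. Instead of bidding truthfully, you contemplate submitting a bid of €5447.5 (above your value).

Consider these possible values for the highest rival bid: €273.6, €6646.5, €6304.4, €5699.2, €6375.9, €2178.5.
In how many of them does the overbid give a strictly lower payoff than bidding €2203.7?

0

The deviation hurts exactly when the highest competing bid lies strictly between €2203.7 and €5447.5 — overbidding then wins at a price above your value.
€273.6: below both → same outcome either way.
€6646.5: above both → same outcome either way.
€6304.4: above both → same outcome either way.
€5699.2: above both → same outcome either way.
€6375.9: above both → same outcome either way.
€2178.5: below both → same outcome either way.
Count: 0.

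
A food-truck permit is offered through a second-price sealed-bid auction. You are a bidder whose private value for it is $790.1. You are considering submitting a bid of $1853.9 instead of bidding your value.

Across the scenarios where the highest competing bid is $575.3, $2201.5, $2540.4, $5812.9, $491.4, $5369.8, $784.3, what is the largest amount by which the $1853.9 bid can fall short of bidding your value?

$0

$575.3: same outcome either way → loss $0.
$2201.5: same outcome either way → loss $0.
$2540.4: same outcome either way → loss $0.
$5812.9: same outcome either way → loss $0.
$491.4: same outcome either way → loss $0.
$5369.8: same outcome either way → loss $0.
$784.3: same outcome either way → loss $0.
Maximum loss: $0.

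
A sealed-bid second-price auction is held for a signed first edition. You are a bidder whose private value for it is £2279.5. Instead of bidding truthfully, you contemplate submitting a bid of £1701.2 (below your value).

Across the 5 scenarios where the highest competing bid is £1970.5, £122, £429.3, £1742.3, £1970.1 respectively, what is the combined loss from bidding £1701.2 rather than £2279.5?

The deviation costs you only when the competing bid falls strictly between £1701.2 and £2279.5; elsewhere both bids give the same outcome.
£1970.5: truthful payoff £309, deviation payoff £0 → loss £309.
£122: outcomes coincide → loss £0.
£429.3: outcomes coincide → loss £0.
£1742.3: truthful payoff £537.2, deviation payoff £0 → loss £537.2.
£1970.1: truthful payoff £309.4, deviation payoff £0 → loss £309.4.
Total loss = £309 + £537.2 + £309.4 = £1155.6.

£1155.6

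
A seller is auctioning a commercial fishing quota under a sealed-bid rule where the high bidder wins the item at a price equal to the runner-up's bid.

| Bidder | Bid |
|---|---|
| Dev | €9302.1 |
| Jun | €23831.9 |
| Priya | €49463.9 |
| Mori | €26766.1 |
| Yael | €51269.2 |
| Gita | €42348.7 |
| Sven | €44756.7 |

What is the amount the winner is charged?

Highest bid: Yael at €51269.2, so Yael wins.
Second-highest bid: Priya at €49463.9 — that is the price the winner pays.

€49463.9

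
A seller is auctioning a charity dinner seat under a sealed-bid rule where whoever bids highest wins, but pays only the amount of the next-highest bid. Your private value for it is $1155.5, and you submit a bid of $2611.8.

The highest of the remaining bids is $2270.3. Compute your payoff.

−$1114.8

Your bid $2611.8 exceeds the highest competing bid $2270.3, so you win.
In a second-price auction the winner pays the second-highest bid, $2270.3.
Payoff = value − price = $1155.5 − $2270.3 = −$1114.8.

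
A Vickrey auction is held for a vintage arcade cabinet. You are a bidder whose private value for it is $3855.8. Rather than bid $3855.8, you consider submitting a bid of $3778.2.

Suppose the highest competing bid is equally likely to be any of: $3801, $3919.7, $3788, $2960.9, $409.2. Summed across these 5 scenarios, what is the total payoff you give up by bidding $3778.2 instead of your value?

The deviation costs you only when the competing bid falls strictly between $3778.2 and $3855.8; elsewhere both bids give the same outcome.
$3801: truthful payoff $54.8, deviation payoff $0 → loss $54.8.
$3919.7: outcomes coincide → loss $0.
$3788: truthful payoff $67.8, deviation payoff $0 → loss $67.8.
$2960.9: outcomes coincide → loss $0.
$409.2: outcomes coincide → loss $0.
Total loss = $54.8 + $67.8 = $122.6.

$122.6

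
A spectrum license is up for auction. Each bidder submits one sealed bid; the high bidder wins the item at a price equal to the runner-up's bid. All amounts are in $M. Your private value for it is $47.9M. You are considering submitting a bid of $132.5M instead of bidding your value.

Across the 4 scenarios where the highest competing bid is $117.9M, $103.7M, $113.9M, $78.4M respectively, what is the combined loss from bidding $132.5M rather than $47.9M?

$222.3M

The deviation costs you only when the competing bid falls strictly between $47.9M and $132.5M; elsewhere both bids give the same outcome.
$117.9M: truthful payoff $0M, deviation payoff −$70M → loss $70M.
$103.7M: truthful payoff $0M, deviation payoff −$55.8M → loss $55.8M.
$113.9M: truthful payoff $0M, deviation payoff −$66M → loss $66M.
$78.4M: truthful payoff $0M, deviation payoff −$30.5M → loss $30.5M.
Total loss = $70M + $55.8M + $66M + $30.5M = $222.3M.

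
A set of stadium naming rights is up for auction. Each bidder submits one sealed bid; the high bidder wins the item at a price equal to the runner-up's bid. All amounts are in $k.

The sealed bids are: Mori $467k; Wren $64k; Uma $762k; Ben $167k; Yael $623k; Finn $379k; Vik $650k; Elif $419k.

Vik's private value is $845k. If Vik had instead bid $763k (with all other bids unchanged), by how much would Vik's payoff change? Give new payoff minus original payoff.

$83k

The highest bid among the other bidders is $762k; Vik's bid doesn't change that.
Original bid $650k: Vik is not highest (top rival bid is $762k); payoff $0k.
Alternative bid $763k: Vik is highest, pays the top rival bid $762k; payoff $845k − $762k = $83k.
Change in payoff = $83k − ($0k) = $83k.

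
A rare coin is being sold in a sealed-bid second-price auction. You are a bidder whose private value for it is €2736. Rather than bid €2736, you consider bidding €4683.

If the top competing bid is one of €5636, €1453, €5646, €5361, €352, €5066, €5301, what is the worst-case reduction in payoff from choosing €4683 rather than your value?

€0

€5636: same outcome either way → loss €0.
€1453: same outcome either way → loss €0.
€5646: same outcome either way → loss €0.
€5361: same outcome either way → loss €0.
€352: same outcome either way → loss €0.
€5066: same outcome either way → loss €0.
€5301: same outcome either way → loss €0.
Maximum loss: €0.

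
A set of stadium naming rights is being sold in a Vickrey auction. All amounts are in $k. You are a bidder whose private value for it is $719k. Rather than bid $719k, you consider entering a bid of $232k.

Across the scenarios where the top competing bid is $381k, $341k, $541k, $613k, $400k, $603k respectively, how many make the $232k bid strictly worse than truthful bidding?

The deviation hurts exactly when the highest competing bid lies strictly between $232k and $719k — underbidding then forfeits a profitable win.
$381k: inside the interval → strictly worse (loss $338k).
$341k: inside the interval → strictly worse (loss $378k).
$541k: inside the interval → strictly worse (loss $178k).
$613k: inside the interval → strictly worse (loss $106k).
$400k: inside the interval → strictly worse (loss $319k).
$603k: inside the interval → strictly worse (loss $116k).
Count: 6.

6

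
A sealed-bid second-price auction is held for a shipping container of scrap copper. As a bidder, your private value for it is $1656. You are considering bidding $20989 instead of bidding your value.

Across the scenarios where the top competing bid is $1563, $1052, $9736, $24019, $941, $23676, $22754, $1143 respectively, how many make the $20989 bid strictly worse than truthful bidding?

1

The deviation hurts exactly when the highest competing bid lies strictly between $1656 and $20989 — overbidding then wins at a price above your value.
$1563: below both → same outcome either way.
$1052: below both → same outcome either way.
$9736: inside the interval → strictly worse (loss $8080).
$24019: above both → same outcome either way.
$941: below both → same outcome either way.
$23676: above both → same outcome either way.
$22754: above both → same outcome either way.
$1143: below both → same outcome either way.
Count: 1.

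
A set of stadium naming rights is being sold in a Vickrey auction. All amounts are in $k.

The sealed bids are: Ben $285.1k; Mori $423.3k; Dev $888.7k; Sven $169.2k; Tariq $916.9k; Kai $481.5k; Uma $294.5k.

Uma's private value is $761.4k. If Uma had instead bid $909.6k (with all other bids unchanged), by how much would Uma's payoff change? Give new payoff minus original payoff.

The highest bid among the other bidders is $916.9k; Uma's bid doesn't change that.
Original bid $294.5k: Uma is not highest (top rival bid is $916.9k); payoff $0k.
Alternative bid $909.6k: Uma is not highest (top rival bid is $916.9k); payoff $0k.
Change in payoff = $0k − ($0k) = $0k.

$0k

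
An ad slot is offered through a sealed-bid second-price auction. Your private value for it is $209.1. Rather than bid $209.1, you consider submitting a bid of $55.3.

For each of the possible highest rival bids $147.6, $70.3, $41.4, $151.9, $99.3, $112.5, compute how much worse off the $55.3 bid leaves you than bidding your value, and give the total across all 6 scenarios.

The deviation costs you only when the competing bid falls strictly between $55.3 and $209.1; elsewhere both bids give the same outcome.
$147.6: truthful payoff $61.5, deviation payoff $0 → loss $61.5.
$70.3: truthful payoff $138.8, deviation payoff $0 → loss $138.8.
$41.4: outcomes coincide → loss $0.
$151.9: truthful payoff $57.2, deviation payoff $0 → loss $57.2.
$99.3: truthful payoff $109.8, deviation payoff $0 → loss $109.8.
$112.5: truthful payoff $96.6, deviation payoff $0 → loss $96.6.
Total loss = $61.5 + $138.8 + $57.2 + $109.8 + $96.6 = $463.9.

$463.9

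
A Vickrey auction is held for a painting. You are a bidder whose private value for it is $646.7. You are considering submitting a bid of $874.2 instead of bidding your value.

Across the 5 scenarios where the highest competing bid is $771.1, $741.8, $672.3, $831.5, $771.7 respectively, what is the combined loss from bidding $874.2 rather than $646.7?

The deviation costs you only when the competing bid falls strictly between $646.7 and $874.2; elsewhere both bids give the same outcome.
$771.1: truthful payoff $0, deviation payoff −$124.4 → loss $124.4.
$741.8: truthful payoff $0, deviation payoff −$95.1 → loss $95.1.
$672.3: truthful payoff $0, deviation payoff −$25.6 → loss $25.6.
$831.5: truthful payoff $0, deviation payoff −$184.8 → loss $184.8.
$771.7: truthful payoff $0, deviation payoff −$125 → loss $125.
Total loss = $124.4 + $95.1 + $25.6 + $184.8 + $125 = $554.9.
Because the price is fixed by the runner-up's bid, deviating from your value can only change a good outcome into a bad one — never the reverse.

$554.9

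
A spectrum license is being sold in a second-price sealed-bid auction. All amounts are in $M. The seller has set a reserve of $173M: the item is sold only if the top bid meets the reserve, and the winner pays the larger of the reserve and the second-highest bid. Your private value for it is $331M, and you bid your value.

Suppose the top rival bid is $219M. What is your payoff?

$112M

Your bid $331M is the highest and exceeds the reserve.
Price = max(second-highest bid, reserve) = max($219M, $173M) = $219M.
Payoff = $331M − $219M = $112M.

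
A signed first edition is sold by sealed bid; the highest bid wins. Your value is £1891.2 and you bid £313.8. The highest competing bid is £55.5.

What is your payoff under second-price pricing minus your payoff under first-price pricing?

You have the highest bid, so you win under either rule.
Second-price: pay £55.5 → payoff £1835.7.
First-price: pay your own bid £313.8 → payoff £1577.4.
Difference = £1835.7 − (£1577.4) = £258.3.

£258.3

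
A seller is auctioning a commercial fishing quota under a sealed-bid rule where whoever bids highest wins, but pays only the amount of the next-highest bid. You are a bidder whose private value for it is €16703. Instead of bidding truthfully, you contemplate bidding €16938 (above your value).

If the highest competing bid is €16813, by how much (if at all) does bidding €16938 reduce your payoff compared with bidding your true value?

Bidding your value €16703: you lose (since €16703 < €16813). Payoff €0.
Bidding €16938: you win and pay €16813. Payoff €16703 − €16813 = −€110.
The competing bid €16813 lies between your value and your inflated bid, so overbidding wins an item priced above your value.
Loss from deviating = €0 − (−€110) = €110.

€110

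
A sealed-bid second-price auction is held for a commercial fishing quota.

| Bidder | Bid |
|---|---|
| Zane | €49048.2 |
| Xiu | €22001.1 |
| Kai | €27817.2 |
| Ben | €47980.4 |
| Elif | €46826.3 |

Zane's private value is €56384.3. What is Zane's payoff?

€8403.9

Highest bid: Zane at €49048.2, so Zane wins.
Second-highest bid: Ben at €47980.4 — that is the price the winner pays.
Zane's payoff = value − price = €56384.3 − €47980.4 = €8403.9.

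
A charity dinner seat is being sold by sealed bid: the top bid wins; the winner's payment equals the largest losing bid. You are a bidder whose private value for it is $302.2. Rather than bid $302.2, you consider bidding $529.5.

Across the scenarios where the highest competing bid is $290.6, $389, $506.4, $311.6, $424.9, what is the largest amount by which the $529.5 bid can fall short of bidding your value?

$204.2

$290.6: same outcome either way → loss $0.
$389: truthful gives $0, deviation gives −$86.8 → loss $86.8.
$506.4: truthful gives $0, deviation gives −$204.2 → loss $204.2.
$311.6: truthful gives $0, deviation gives −$9.4 → loss $9.4.
$424.9: truthful gives $0, deviation gives −$122.7 → loss $122.7.
Maximum loss: $204.2.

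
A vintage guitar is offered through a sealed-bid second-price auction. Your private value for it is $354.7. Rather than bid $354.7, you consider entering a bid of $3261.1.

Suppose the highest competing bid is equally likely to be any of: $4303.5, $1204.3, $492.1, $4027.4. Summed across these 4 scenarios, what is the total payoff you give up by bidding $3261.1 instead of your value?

$987

The deviation costs you only when the competing bid falls strictly between $354.7 and $3261.1; elsewhere both bids give the same outcome.
$4303.5: outcomes coincide → loss $0.
$1204.3: truthful payoff $0, deviation payoff −$849.6 → loss $849.6.
$492.1: truthful payoff $0, deviation payoff −$137.4 → loss $137.4.
$4027.4: outcomes coincide → loss $0.
Total loss = $849.6 + $137.4 = $987.
Because the price is fixed by the runner-up's bid, deviating from your value can only change a good outcome into a bad one — never the reverse.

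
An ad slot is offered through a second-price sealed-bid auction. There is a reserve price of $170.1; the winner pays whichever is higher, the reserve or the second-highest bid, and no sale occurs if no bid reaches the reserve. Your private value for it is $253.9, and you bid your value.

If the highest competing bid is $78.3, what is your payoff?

Your bid $253.9 is the highest and exceeds the reserve.
Price = max(second-highest bid, reserve) = max($78.3, $170.1) = $170.1.
Payoff = $253.9 − $170.1 = $83.8.

$83.8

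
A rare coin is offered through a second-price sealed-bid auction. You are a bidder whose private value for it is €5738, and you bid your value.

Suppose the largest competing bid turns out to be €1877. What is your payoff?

Your bid €5738 exceeds the highest competing bid €1877, so you win.
In a second-price auction the winner pays the second-highest bid, €1877.
Payoff = value − price = €5738 − €1877 = €3861.

€3861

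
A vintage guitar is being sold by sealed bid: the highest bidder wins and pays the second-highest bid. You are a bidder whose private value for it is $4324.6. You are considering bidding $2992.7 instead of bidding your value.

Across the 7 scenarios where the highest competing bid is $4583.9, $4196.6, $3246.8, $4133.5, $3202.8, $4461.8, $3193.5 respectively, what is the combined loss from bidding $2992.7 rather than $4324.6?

$3649.8

The deviation costs you only when the competing bid falls strictly between $2992.7 and $4324.6; elsewhere both bids give the same outcome.
$4583.9: outcomes coincide → loss $0.
$4196.6: truthful payoff $128, deviation payoff $0 → loss $128.
$3246.8: truthful payoff $1077.8, deviation payoff $0 → loss $1077.8.
$4133.5: truthful payoff $191.1, deviation payoff $0 → loss $191.1.
$3202.8: truthful payoff $1121.8, deviation payoff $0 → loss $1121.8.
$4461.8: outcomes coincide → loss $0.
$3193.5: truthful payoff $1131.1, deviation payoff $0 → loss $1131.1.
Total loss = $128 + $1077.8 + $191.1 + $1121.8 + $1131.1 = $3649.8.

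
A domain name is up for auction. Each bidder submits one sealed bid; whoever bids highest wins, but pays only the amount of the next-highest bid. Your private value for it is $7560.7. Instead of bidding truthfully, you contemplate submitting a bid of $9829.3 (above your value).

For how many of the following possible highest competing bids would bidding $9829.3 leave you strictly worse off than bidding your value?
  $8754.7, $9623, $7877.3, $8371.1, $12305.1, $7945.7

5

The deviation hurts exactly when the highest competing bid lies strictly between $7560.7 and $9829.3 — overbidding then wins at a price above your value.
$8754.7: inside the interval → strictly worse (loss $1194).
$9623: inside the interval → strictly worse (loss $2062.3).
$7877.3: inside the interval → strictly worse (loss $316.6).
$8371.1: inside the interval → strictly worse (loss $810.4).
$12305.1: above both → same outcome either way.
$7945.7: inside the interval → strictly worse (loss $385).
Count: 5.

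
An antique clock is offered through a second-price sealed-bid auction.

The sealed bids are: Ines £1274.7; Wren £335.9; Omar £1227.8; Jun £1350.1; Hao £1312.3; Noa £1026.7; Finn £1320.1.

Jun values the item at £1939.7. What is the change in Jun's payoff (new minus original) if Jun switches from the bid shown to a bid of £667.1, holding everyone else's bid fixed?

−£619.6

The highest bid among the other bidders is £1320.1; Jun's bid doesn't change that.
Original bid £1350.1: Jun is highest, pays the top rival bid £1320.1; payoff £1939.7 − £1320.1 = £619.6.
Alternative bid £667.1: Jun is not highest (top rival bid is £1320.1); payoff £0.
Change in payoff = £0 − (£619.6) = −£619.6.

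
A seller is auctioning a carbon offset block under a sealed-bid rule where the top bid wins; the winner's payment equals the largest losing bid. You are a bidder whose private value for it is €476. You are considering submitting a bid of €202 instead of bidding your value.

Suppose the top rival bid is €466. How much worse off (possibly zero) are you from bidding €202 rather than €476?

Bidding your value €476: you win (since €476 > €466) and pay €466. Payoff €10.
Bidding €202: you lose. Payoff €0.
The competing bid €466 lies between your shaded bid and your value, so underbidding forfeits an item you could have won at a profitable price.
Loss from deviating = €10 − (€0) = €10.

€10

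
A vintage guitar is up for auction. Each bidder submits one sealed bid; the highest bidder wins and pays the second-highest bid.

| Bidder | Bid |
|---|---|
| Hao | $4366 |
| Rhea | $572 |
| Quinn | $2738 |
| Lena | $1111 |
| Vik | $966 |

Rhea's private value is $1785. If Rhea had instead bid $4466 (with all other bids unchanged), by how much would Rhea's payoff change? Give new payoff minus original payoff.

−$2581

The highest bid among the other bidders is $4366; Rhea's bid doesn't change that.
Original bid $572: Rhea is not highest (top rival bid is $4366); payoff $0.
Alternative bid $4466: Rhea is highest, pays the top rival bid $4366; payoff $1785 − $4366 = −$2581.
Change in payoff = −$2581 − ($0) = −$2581.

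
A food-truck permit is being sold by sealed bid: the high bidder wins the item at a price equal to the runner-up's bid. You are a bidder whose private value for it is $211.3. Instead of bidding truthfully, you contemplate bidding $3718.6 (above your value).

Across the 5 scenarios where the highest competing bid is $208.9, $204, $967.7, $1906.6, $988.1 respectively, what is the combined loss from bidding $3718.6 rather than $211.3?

The deviation costs you only when the competing bid falls strictly between $211.3 and $3718.6; elsewhere both bids give the same outcome.
$208.9: outcomes coincide → loss $0.
$204: outcomes coincide → loss $0.
$967.7: truthful payoff $0, deviation payoff −$756.4 → loss $756.4.
$1906.6: truthful payoff $0, deviation payoff −$1695.3 → loss $1695.3.
$988.1: truthful payoff $0, deviation payoff −$776.8 → loss $776.8.
Total loss = $756.4 + $1695.3 + $776.8 = $3228.5.

$3228.5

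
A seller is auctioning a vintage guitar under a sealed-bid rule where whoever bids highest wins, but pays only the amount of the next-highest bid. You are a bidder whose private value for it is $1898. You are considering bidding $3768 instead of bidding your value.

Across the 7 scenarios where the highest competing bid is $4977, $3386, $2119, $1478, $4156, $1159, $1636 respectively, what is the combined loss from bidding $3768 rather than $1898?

The deviation costs you only when the competing bid falls strictly between $1898 and $3768; elsewhere both bids give the same outcome.
$4977: outcomes coincide → loss $0.
$3386: truthful payoff $0, deviation payoff −$1488 → loss $1488.
$2119: truthful payoff $0, deviation payoff −$221 → loss $221.
$1478: outcomes coincide → loss $0.
$4156: outcomes coincide → loss $0.
$1159: outcomes coincide → loss $0.
$1636: outcomes coincide → loss $0.
Total loss = $1488 + $221 = $1709.

$1709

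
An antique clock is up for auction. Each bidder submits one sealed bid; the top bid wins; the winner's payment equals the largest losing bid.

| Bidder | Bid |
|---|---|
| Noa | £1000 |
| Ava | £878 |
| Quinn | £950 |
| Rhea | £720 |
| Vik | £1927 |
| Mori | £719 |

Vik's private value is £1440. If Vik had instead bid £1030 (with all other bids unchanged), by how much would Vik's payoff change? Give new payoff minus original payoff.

The highest bid among the other bidders is £1000; Vik's bid doesn't change that.
Original bid £1927: Vik is highest, pays the top rival bid £1000; payoff £1440 − £1000 = £440.
Alternative bid £1030: Vik is highest, pays the top rival bid £1000; payoff £1440 − £1000 = £440.
Change in payoff = £440 − (£440) = £0.

£0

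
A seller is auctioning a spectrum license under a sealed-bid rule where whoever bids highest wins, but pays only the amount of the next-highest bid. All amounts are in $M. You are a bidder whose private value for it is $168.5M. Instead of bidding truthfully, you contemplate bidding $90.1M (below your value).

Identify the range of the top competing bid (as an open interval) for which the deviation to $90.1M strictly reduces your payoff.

($90.1M, $168.5M)

If the competing bid is below $90.1M, both bids win at the same price — no difference.
If it is above $168.5M, both bids lose — no difference.
If it lies strictly between $90.1M and $168.5M, bidding your value wins at a price below your value (positive payoff) while bidding $90.1M loses (payoff 0).
So the deviation strictly hurts on the open interval ($90.1M, $168.5M).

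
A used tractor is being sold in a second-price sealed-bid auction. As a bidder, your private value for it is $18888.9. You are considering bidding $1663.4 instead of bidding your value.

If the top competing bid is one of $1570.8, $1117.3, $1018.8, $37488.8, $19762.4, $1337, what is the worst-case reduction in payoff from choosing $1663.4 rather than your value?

$1570.8: same outcome either way → loss $0.
$1117.3: same outcome either way → loss $0.
$1018.8: same outcome either way → loss $0.
$37488.8: same outcome either way → loss $0.
$19762.4: same outcome either way → loss $0.
$1337: same outcome either way → loss $0.
Maximum loss: $0.

$0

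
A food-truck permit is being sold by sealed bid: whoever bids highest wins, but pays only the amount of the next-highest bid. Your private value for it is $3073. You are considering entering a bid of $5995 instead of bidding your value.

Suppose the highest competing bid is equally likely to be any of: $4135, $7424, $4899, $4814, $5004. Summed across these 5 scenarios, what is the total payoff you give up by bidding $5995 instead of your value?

$6560

The deviation costs you only when the competing bid falls strictly between $3073 and $5995; elsewhere both bids give the same outcome.
$4135: truthful payoff $0, deviation payoff −$1062 → loss $1062.
$7424: outcomes coincide → loss $0.
$4899: truthful payoff $0, deviation payoff −$1826 → loss $1826.
$4814: truthful payoff $0, deviation payoff −$1741 → loss $1741.
$5004: truthful payoff $0, deviation payoff −$1931 → loss $1931.
Total loss = $1062 + $1826 + $1741 + $1931 = $6560.
Truthful bidding weakly dominates here: raising your bid can only win items priced above your value, and lowering it can only forfeit items priced below.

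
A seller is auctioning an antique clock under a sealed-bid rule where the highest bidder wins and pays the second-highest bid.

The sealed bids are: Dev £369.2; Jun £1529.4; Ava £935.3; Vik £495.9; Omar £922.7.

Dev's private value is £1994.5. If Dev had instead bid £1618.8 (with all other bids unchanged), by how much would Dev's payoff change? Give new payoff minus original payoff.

The highest bid among the other bidders is £1529.4; Dev's bid doesn't change that.
Original bid £369.2: Dev is not highest (top rival bid is £1529.4); payoff £0.
Alternative bid £1618.8: Dev is highest, pays the top rival bid £1529.4; payoff £1994.5 − £1529.4 = £465.1.
Change in payoff = £465.1 − (£0) = £465.1.

£465.1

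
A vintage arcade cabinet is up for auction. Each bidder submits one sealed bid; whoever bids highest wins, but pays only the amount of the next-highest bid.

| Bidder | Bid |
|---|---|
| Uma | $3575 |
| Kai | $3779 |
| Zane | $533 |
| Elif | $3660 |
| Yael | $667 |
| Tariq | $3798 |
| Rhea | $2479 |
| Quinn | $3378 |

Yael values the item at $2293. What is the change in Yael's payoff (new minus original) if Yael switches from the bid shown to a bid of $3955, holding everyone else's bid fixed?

The highest bid among the other bidders is $3798; Yael's bid doesn't change that.
Original bid $667: Yael is not highest (top rival bid is $3798); payoff $0.
Alternative bid $3955: Yael is highest, pays the top rival bid $3798; payoff $2293 − $3798 = −$1505.
Change in payoff = −$1505 − ($0) = −$1505.

−$1505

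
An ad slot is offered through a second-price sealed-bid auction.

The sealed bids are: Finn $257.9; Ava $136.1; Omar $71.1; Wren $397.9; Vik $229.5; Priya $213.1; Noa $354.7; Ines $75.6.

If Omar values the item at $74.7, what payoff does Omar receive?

Highest bid: Wren at $397.9, so Wren wins.
Second-highest bid: Noa at $354.7 — that is the price the winner pays.
Omar did not win, so Omar pays nothing and receives nothing: payoff $0.

$0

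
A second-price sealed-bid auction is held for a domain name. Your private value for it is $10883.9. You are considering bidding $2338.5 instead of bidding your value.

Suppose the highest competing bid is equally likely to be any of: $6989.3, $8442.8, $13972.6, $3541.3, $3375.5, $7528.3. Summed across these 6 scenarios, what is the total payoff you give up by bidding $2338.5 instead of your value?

$24542.3

The deviation costs you only when the competing bid falls strictly between $2338.5 and $10883.9; elsewhere both bids give the same outcome.
$6989.3: truthful payoff $3894.6, deviation payoff $0 → loss $3894.6.
$8442.8: truthful payoff $2441.1, deviation payoff $0 → loss $2441.1.
$13972.6: outcomes coincide → loss $0.
$3541.3: truthful payoff $7342.6, deviation payoff $0 → loss $7342.6.
$3375.5: truthful payoff $7508.4, deviation payoff $0 → loss $7508.4.
$7528.3: truthful payoff $3355.6, deviation payoff $0 → loss $3355.6.
Total loss = $3894.6 + $2441.1 + $7342.6 + $7508.4 + $3355.6 = $24542.3.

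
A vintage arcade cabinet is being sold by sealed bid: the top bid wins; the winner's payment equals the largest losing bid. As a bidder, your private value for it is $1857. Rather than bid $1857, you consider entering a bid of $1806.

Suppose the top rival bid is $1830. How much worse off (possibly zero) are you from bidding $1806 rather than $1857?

Bidding your value $1857: you win (since $1857 > $1830) and pay $1830. Payoff $27.
Bidding $1806: you lose. Payoff $0.
The competing bid $1830 lies between your shaded bid and your value, so underbidding forfeits an item you could have won at a profitable price.
Loss from deviating = $27 − ($0) = $27.

$27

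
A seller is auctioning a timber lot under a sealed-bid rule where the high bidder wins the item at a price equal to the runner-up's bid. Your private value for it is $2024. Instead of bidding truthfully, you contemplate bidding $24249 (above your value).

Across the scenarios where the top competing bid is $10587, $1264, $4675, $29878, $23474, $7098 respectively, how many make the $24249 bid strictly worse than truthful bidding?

The deviation hurts exactly when the highest competing bid lies strictly between $2024 and $24249 — overbidding then wins at a price above your value.
$10587: inside the interval → strictly worse (loss $8563).
$1264: below both → same outcome either way.
$4675: inside the interval → strictly worse (loss $2651).
$29878: above both → same outcome either way.
$23474: inside the interval → strictly worse (loss $21450).
$7098: inside the interval → strictly worse (loss $5074).
Count: 4.

4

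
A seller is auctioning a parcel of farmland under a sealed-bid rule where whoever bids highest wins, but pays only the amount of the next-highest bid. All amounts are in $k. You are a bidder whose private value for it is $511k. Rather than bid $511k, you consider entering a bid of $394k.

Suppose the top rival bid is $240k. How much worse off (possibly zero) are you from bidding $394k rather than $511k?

Bidding your value $511k: you win (since $511k > $240k) and pay $240k. Payoff $271k.
Bidding $394k: you win and pay $240k. Payoff $511k − $240k = $271k.
Difference = $271k − $271k = $0k; both bids lead to the same outcome because the competing bid is below both your value and your alternative bid.

$0k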